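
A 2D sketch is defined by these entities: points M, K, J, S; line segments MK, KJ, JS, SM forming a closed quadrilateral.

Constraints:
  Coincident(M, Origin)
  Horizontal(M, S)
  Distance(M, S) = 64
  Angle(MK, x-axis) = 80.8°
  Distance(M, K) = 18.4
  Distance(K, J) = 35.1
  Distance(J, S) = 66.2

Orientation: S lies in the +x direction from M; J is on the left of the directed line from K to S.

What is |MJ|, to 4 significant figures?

52.83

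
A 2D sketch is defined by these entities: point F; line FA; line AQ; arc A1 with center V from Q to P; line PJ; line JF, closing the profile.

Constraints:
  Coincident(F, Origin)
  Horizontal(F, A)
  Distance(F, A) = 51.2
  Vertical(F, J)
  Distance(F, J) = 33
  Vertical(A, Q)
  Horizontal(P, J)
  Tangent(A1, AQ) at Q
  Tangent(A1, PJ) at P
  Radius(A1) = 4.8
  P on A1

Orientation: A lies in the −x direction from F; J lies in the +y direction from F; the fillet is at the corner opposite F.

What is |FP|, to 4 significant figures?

56.94

The virtual corner opposite F is at (-51.20, 33.00). A1 meets AQ tangentially, so VQ is at right angles to AQ and tangency of A1 to PJ means the radius VP is perpendicular to PJ, with radius 4.8, so the center V sits 4.8 in from both sides at V = (-46.40, 28.20). That places the tangent points at Q = (-51.20, 28.20) on AQ and P = (-46.40, 33.00) on PJ. Then |FP| = |P − F| = 56.94.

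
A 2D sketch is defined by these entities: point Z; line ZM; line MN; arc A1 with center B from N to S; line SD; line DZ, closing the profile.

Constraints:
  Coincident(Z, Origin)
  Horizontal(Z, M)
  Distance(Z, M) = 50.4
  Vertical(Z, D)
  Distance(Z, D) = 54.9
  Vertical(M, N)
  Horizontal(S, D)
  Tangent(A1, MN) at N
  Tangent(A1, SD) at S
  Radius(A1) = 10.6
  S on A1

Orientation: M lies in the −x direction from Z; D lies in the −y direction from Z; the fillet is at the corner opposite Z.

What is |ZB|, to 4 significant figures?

59.55

Z is at the origin; ZM is horizontal with |ZM| = 50.4 and M on the −x side, so M = (-50.40, 0.000). ZD is vertical with |ZD| = 54.9 and D on the −y side, so D = (0.000, -54.90). The virtual corner opposite Z is at (-50.40, -54.90). The tangent condition forces BN to be normal to MN and the tangent condition forces BS to be normal to SD, with radius 10.6, so the center B sits 10.6 in from both sides at B = (-39.80, -44.30). Then |ZB| = |B − Z| = 59.55.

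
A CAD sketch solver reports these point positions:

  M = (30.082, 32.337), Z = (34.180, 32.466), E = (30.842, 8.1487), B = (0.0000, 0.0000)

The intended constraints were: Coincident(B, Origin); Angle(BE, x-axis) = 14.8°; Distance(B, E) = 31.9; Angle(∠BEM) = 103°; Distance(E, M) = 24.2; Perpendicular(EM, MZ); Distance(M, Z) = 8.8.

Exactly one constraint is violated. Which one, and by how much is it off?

Distance(M, Z) = 8.8 — off by 4.70.

B = (0.00, 0.00) ✓; BE at 14.80° ✓; |BE| = 31.90 ✓; ∠BEM = 103.0° ✓; |EM| = 24.20 ✓; ∠(EM, MZ) = 90.00° ✓; |MZ| = 4.100 ✗.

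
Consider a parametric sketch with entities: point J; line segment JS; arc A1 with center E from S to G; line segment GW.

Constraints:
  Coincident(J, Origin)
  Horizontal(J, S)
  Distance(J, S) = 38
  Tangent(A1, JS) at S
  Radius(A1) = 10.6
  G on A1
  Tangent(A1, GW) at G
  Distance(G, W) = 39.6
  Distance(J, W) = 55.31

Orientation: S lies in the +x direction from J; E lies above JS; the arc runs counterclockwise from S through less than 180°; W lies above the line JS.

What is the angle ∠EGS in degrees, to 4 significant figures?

28.14°

J is at the origin; JS is horizontal with |JS| = 38.0 and S on the +x side, so S = (38.00, 0.000). A1 meets JS tangentially, so ES is at right angles to JS, so E = S + (0, 10.6) = (38.00, 10.60). Since EG ⟂ GW (tangency), |EW| = √(10.6² + 39.6²) = 40.99 regardless of where G sits on A1. So W lies on both circle(J, 55.31) and circle(E, 40.99); the above-JS intersection is W = (24.83, 49.42). G is the foot of the tangent from W: G = (46.82, 16.48).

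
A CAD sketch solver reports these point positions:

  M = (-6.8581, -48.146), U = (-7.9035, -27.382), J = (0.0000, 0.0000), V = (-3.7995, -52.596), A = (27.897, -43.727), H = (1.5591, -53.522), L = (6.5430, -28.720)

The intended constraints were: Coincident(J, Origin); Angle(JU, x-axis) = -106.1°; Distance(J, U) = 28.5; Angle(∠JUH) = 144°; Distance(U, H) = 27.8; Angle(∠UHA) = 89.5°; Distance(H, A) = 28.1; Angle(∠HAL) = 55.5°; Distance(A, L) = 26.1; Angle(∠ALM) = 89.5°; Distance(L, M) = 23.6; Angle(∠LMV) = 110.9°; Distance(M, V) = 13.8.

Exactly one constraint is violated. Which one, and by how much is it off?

Distance(M, V) = 13.8 — off by 8.40.

J = (0.00, 0.00) ✓; JU at -106.1° ✓; |JU| = 28.50 ✓; ∠JUH = 144.0° ✓; |UH| = 27.80 ✓; ∠UHA = 89.50° ✓; |HA| = 28.10 ✓; ∠HAL = 55.50° ✓; |AL| = 26.10 ✓; ∠ALM = 89.50° ✓; |LM| = 23.60 ✓; ∠LMV = 110.9° ✓; |MV| = 5.400 ✗.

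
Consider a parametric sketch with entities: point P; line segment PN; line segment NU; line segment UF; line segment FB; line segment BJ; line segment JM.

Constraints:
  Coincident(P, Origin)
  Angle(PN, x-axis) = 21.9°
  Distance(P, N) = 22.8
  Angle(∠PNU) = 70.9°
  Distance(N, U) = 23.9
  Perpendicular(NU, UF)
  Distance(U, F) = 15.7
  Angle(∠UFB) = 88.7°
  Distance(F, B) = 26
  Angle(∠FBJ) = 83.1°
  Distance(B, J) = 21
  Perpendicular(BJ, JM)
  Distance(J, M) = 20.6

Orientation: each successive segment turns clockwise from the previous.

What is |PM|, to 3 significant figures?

27.9

P is at the origin; PN runs at 21.9° with length 22.8, so N = (21.2, 8.50). ∠PNU = 70.9° gives NU at -87.2° from the x-axis; with |NU| = 23.9, U = (22.3, -15.4). NU ⟂ UF, so UF runs at -177°; with |UF| = 15.7, F = (6.64, -16.1). ∠UFB = 88.7° gives FB at 91.5° from the x-axis; with |FB| = 26.0, B = (5.96, 9.86). ∠FBJ = 83.1° gives BJ at -5.40° from the x-axis; with |BJ| = 21.0, J = (26.9, 7.88). BJ is perpendicular to JM, so JM runs at -95.4°; with |JM| = 20.6, M = (24.9, -12.6). Then |PM| = |M − P| = 27.9.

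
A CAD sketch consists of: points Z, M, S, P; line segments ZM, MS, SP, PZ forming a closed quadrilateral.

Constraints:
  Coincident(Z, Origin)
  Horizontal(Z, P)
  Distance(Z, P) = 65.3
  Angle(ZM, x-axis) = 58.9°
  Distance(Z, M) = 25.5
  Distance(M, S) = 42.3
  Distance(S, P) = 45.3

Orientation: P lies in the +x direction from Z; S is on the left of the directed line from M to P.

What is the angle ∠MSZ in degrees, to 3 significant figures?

11.0°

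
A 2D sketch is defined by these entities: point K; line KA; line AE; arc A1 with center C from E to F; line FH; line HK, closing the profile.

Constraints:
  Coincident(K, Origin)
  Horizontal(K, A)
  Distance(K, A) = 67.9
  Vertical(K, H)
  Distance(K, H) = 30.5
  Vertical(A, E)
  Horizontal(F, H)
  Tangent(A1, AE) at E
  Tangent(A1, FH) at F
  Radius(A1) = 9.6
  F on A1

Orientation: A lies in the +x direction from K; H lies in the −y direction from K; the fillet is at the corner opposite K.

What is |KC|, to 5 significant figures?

61.933

K is at the origin; K and A share the same y with |KA| = 67.9 and A on the +x side, so A = (67.900, 0.0000). K and H share the same x with |KH| = 30.5 and H on the −y side, so H = (0.0000, -30.500). The virtual corner opposite K is at (67.900, -30.500). Since A1 is tangent to AE there, CE ⟂ AE and A1 meets FH tangentially, so CF is at right angles to FH, with radius 9.6, so the center C sits 9.6 in from both sides at C = (58.300, -20.900). Then |KC| = |C − K| = 61.933.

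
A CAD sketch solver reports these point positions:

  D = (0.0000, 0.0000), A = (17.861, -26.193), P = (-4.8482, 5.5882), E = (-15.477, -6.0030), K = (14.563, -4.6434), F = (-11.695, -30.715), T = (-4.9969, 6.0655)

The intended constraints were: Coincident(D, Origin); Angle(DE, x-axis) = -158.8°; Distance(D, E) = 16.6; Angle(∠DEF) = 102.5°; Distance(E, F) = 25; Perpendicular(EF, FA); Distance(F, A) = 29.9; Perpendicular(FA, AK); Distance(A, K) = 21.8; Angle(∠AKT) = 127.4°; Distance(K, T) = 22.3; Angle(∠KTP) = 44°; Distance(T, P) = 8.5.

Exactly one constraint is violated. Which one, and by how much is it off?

Distance(T, P) = 8.5 — off by 8.00.

D = (0.00, 0.00) ✓; DE at -158.8° ✓; |DE| = 16.60 ✓; ∠DEF = 102.5° ✓; |EF| = 25.00 ✓; ∠(EF, FA) = 90.00° ✓; |FA| = 29.90 ✓; ∠(FA, AK) = 90.00° ✓; |AK| = 21.80 ✓; ∠AKT = 127.4° ✓; |KT| = 22.30 ✓; ∠KTP = 44.00° ✓; |TP| = 0.4999 ✗.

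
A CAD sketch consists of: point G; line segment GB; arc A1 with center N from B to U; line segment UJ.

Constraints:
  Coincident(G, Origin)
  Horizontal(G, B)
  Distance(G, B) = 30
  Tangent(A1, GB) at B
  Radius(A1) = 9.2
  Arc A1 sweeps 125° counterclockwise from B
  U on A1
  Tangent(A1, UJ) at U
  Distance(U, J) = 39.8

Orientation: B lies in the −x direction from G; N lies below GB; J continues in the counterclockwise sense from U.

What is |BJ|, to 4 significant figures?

49.50

G is at the origin; GB is horizontal with |GB| = 30.0 and B on the −x side, so B = (-30.00, 0.000). The tangent condition forces NB to be normal to GB, so N = B + (0, -9.2) = (-30.00, -9.200). On A1, B sits at bearing 90° from N; a 125° counterclockwise sweep puts U at bearing 215°, so U = N + 9.2·(cos 215°, sin 215°) = (-37.54, -14.48). The tangent condition forces NU to be normal to UJ, so UJ runs along (−sin 215°, cos 215°); with |UJ| = 39.8, J = (-14.71, -47.08). Then |BJ| = |J − B| = 49.50.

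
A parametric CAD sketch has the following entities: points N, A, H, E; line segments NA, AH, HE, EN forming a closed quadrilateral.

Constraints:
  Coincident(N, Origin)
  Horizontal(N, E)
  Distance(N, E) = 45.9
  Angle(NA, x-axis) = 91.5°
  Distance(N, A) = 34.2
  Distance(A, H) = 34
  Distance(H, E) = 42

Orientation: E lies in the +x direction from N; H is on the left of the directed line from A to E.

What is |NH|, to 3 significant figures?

51.5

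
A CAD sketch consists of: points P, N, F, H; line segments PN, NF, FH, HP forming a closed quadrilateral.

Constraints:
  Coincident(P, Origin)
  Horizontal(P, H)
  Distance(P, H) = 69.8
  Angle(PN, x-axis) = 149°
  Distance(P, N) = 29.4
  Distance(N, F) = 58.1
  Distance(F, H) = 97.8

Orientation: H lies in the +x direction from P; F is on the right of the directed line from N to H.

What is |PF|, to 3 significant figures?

46.3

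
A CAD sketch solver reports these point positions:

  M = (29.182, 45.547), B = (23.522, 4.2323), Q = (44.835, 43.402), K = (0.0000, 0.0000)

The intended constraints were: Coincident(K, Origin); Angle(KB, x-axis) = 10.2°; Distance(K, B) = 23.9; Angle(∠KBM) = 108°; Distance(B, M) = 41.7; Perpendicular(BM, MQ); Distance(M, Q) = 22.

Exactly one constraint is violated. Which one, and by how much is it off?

Distance(M, Q) = 22 — off by 6.20.

K = (0.00, 0.00) ✓; KB at 10.20° ✓; |KB| = 23.90 ✓; ∠KBM = 108.0° ✓; |BM| = 41.70 ✓; ∠(BM, MQ) = 90.00° ✓; |MQ| = 15.80 ✗.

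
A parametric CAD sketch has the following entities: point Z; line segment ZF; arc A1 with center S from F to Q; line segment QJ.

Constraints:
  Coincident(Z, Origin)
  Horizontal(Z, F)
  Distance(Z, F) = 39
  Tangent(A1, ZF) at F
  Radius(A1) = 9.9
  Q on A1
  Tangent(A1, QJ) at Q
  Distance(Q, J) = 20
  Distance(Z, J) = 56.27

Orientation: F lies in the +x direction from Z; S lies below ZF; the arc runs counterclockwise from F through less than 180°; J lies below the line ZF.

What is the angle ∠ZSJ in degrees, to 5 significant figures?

125.75°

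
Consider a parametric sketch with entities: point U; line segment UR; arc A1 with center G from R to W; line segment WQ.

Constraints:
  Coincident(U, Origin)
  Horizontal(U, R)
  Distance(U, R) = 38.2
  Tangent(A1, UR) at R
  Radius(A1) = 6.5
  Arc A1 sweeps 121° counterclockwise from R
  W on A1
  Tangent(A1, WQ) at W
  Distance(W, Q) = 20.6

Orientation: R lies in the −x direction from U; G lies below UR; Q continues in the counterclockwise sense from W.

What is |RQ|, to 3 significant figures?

28.0

On A1, R sits at bearing 90° from G; a 121° counterclockwise sweep puts W at bearing 211°, so W = G + 6.5·(cos 211°, sin 211°) = (-43.8, -9.85). Since A1 is tangent to WQ there, GW ⟂ WQ, so WQ runs along (−sin 211°, cos 211°); with |WQ| = 20.6, Q = (-33.2, -27.5). Then |RQ| = |Q − R| = 28.0.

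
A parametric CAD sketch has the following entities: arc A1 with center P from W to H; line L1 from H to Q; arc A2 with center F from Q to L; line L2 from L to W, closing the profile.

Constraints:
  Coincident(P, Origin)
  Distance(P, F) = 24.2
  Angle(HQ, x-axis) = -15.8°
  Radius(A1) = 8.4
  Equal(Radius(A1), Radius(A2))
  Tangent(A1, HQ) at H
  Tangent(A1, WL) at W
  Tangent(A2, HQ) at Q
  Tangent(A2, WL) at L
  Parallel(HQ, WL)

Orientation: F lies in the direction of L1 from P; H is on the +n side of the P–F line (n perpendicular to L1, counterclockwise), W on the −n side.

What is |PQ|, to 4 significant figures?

25.62

The slot axis is L1's direction at -15.8°, so u = (cos -15.8°, sin -15.8°) = (0.9622, -0.2723) and n = (−sin -15.8°, cos -15.8°) = (0.2723, 0.9622). P is at the origin and F lies 24.2 along u from P, so F = 24.2·u = (23.29, -6.589). Tangency of A1 to both parallel lines with radius 8.4 puts H and W at P ± 8.4·n: H = (2.287, 8.083), W = (-2.287, -8.083). Equal radii place Q and L the same way about F: Q = F + 8.4·n = (25.57, 1.493), L = F − 8.4·n = (21.00, -14.67). Then |PQ| = |Q − P| = 25.62.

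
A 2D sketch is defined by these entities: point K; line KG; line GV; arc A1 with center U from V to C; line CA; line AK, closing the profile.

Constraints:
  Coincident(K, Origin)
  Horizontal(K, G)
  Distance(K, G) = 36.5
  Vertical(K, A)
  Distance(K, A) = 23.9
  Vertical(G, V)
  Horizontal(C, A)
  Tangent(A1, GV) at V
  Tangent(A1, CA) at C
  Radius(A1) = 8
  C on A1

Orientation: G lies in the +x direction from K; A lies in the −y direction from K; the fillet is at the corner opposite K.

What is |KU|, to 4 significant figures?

32.64

K is at the origin; K and G share the same y with |KG| = 36.5 and G on the +x side, so G = (36.50, 0.000). K and A share the same x with |KA| = 23.9 and A on the −y side, so A = (0.000, -23.90). The virtual corner opposite K is at (36.50, -23.90). A1 meets GV tangentially, so UV is at right angles to GV and since A1 is tangent to CA there, UC ⟂ CA, with radius 8.0, so the center U sits 8.0 in from both sides at U = (28.50, -15.90). Then |KU| = |U − K| = 32.64.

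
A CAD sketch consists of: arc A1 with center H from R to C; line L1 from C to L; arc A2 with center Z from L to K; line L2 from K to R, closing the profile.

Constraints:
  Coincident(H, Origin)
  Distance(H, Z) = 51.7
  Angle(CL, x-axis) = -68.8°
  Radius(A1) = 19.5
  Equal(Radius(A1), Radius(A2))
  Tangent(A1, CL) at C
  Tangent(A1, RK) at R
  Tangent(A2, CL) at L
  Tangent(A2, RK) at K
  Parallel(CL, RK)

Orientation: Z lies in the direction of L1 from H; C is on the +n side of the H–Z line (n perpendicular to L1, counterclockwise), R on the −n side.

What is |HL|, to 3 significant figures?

55.3

Tangency of A1 to both parallel lines with radius 19.5 puts C and R at H ± 19.5·n: C = (18.2, 7.05), R = (-18.2, -7.05). Equal radii place L and K the same way about Z: L = Z + 19.5·n = (36.9, -41.1), K = Z − 19.5·n = (0.516, -55.3). Then |HL| = |L − H| = 55.3.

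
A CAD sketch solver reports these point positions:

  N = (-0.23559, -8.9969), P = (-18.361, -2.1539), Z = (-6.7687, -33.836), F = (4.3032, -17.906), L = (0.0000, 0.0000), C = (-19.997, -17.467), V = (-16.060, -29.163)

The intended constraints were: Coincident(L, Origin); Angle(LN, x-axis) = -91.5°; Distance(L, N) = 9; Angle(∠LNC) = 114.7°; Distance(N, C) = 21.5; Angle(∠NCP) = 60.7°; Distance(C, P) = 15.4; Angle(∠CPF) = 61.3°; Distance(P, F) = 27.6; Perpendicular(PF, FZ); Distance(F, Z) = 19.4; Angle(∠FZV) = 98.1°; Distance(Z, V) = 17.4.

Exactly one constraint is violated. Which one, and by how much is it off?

Distance(Z, V) = 17.4 — off by 7.00.

L = (0.00, 0.00) ✓; LN at -91.50° ✓; |LN| = 9.000 ✓; ∠LNC = 114.7° ✓; |NC| = 21.50 ✓; ∠NCP = 60.70° ✓; |CP| = 15.40 ✓; ∠CPF = 61.30° ✓; |PF| = 27.60 ✓; ∠(PF, FZ) = 90.00° ✓; |FZ| = 19.40 ✓; ∠FZV = 98.10° ✓; |ZV| = 10.40 ✗.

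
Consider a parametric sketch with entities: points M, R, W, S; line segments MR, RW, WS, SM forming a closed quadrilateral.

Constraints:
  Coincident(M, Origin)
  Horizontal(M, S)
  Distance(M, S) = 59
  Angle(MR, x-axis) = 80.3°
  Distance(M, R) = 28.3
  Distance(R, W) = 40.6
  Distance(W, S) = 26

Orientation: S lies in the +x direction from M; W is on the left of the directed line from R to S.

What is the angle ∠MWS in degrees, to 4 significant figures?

96.85°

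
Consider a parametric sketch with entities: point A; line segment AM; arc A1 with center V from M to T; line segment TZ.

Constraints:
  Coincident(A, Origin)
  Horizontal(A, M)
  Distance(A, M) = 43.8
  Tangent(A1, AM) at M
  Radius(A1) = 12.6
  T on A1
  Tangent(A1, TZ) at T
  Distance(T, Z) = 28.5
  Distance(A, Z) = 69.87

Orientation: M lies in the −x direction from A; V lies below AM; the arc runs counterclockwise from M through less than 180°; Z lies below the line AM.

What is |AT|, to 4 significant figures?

57.78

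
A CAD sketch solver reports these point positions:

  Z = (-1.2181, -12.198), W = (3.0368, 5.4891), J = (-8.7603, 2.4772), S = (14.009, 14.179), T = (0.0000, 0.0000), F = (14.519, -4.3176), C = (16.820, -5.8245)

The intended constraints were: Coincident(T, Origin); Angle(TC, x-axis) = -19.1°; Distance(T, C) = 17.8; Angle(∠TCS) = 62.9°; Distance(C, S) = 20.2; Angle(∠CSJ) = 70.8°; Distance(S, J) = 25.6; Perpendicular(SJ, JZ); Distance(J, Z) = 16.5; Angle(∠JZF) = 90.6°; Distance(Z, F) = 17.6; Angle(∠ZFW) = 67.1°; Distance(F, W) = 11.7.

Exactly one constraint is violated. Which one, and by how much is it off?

Distance(F, W) = 11.7 — off by 3.40.

T = (0.00, 0.00) ✓; TC at -19.10° ✓; |TC| = 17.80 ✓; ∠TCS = 62.90° ✓; |CS| = 20.20 ✓; ∠CSJ = 70.80° ✓; |SJ| = 25.60 ✓; ∠(SJ, JZ) = 90.00° ✓; |JZ| = 16.50 ✓; ∠JZF = 90.60° ✓; |ZF| = 17.60 ✓; ∠ZFW = 67.10° ✓; |FW| = 15.10 ✗.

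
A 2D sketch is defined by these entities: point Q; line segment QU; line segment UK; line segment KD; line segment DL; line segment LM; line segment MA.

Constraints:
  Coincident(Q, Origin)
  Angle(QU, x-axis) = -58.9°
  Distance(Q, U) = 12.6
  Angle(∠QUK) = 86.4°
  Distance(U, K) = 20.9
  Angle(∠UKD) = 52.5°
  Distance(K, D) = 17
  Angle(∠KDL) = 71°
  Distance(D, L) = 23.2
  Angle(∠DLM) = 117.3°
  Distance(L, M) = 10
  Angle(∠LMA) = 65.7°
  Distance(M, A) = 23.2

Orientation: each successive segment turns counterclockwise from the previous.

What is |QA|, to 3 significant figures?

17.8

Q is at the origin; QU runs at -58.9° with length 12.6, so U = (6.51, -10.8). ∠QUK = 86.4° gives UK at 34.7° from the x-axis; with |UK| = 20.9, K = (23.7, 1.11). ∠UKD = 52.5° gives KD at 162° from the x-axis; with |KD| = 17.0, D = (7.50, 6.31). ∠KDL = 71.0° gives DL at -88.8° from the x-axis; with |DL| = 23.2, L = (7.99, -16.9). ∠DLM = 117.3° gives LM at -26.1° from the x-axis; with |LM| = 10.0, M = (17.0, -21.3). ∠LMA = 65.7° gives MA at 88.2° from the x-axis; with |MA| = 23.2, A = (17.7, 1.90). Then |QA| = |A − Q| = 17.8.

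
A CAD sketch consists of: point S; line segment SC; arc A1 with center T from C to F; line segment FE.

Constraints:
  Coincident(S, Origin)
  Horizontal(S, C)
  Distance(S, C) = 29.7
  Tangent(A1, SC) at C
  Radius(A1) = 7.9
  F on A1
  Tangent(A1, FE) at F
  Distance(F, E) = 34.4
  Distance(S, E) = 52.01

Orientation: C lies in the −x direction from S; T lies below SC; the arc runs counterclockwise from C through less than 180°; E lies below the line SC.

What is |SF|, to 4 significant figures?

38.63

Checks: |TF| = 7.900 ✓; ∠(TF, FE) = 90.00° ✓; |FE| = 34.40 ✓; |SE| = 52.01 ✓.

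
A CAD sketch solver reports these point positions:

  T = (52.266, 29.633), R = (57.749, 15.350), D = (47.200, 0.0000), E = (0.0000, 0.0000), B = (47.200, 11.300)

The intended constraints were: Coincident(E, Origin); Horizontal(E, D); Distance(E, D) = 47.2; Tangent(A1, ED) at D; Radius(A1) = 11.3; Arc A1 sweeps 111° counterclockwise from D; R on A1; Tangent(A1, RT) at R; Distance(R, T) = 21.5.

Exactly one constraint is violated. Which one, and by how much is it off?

Distance(R, T) = 21.5 — off by 6.20.

E = (0.00, 0.00) ✓; E.y = 0.00, D.y = 0.00 ✓; |ED| = 47.20 ✓; ∠(BD, DE) = 90.00° ✓; |BD| = 11.30 ✓; bearing(B→R) − bearing(B→D) = 111.0° ✓; |BR| = 11.30 ✓; ∠(BR, RT) = 90.00° ✓; |RT| = 15.30 ✗.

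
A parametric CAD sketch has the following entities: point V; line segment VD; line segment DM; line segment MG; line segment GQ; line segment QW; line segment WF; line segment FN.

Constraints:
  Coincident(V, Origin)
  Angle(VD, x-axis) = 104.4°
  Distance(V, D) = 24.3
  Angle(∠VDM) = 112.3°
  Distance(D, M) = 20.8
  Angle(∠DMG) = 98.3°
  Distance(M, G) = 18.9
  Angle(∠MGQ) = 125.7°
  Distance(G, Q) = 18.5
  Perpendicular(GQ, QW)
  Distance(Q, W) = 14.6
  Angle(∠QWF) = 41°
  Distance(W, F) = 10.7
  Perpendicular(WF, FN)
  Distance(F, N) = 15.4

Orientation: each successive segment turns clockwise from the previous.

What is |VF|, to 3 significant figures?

20.0

V is at the origin; VD runs at 104.4° with length 24.3, so D = (-6.04, 23.5). ∠VDM = 112.3° gives DM at 36.7° from the x-axis; with |DM| = 20.8, M = (10.6, 36.0). ∠DMG = 98.3° gives MG at -45.0° from the x-axis; with |MG| = 18.9, G = (24.0, 22.6). ∠MGQ = 125.7° gives GQ at -99.3° from the x-axis; with |GQ| = 18.5, Q = (21.0, 4.35). The perpendicularity gives QW at right angles to GQ, so QW runs at 171°; with |QW| = 14.6, W = (6.60, 6.71). ∠QWF = 41.0° gives WF at 31.7° from the x-axis; with |WF| = 10.7, F = (15.7, 12.3). Then |VF| = |F − V| = 20.0.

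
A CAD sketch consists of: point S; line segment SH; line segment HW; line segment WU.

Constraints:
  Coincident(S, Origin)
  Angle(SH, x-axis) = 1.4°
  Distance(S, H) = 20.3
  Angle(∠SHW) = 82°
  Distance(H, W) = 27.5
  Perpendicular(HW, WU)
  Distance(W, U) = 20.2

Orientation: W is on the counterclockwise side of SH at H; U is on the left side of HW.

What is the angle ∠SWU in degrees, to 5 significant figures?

50.830°

S is at the origin; SH runs at 1.4° with length 20.3, so H = 20.3·(cos 1.4°, sin 1.4°) = (20.294, 0.49597). ∠SHW = 82.0°, so HW runs at 1.4° + (180° − 82.0°) = 99.400° from the x-axis; with |HW| = 27.5, W = H + 27.5·(cos 99.400°, sin 99.400°) = (15.802, 27.627). The perpendicularity gives WU at right angles to HW; with |WU| = 20.2 on the left of HW, U = W + 20.2·(-0.98657, -0.16333) = (-4.1263, 24.328). Then cos ∠SWU = WS·WU / (|WS||WU|), giving 50.830°.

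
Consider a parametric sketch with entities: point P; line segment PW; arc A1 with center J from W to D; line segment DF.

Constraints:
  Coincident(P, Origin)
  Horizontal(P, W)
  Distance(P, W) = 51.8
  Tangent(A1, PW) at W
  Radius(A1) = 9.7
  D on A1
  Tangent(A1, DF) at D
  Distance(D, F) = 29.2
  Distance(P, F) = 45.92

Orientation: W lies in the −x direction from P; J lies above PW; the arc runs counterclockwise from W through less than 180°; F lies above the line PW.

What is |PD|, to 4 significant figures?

43.24

P is at the origin; P and W share the same y with |PW| = 51.8 and W on the −x side, so W = (-51.80, 0.000). A1 meets PW tangentially, so JW is at right angles to PW, so J = W + (0, 9.7) = (-51.80, 9.700). Since JD ⟂ DF (tangency), |JF| = √(9.7² + 29.2²) = 30.77 regardless of where D sits on A1. So F lies on both circle(P, 45.92) and circle(J, 30.77); the above-PW intersection is F = (-31.82, 33.10). D is the foot of the tangent from F: D = (-42.81, 6.050).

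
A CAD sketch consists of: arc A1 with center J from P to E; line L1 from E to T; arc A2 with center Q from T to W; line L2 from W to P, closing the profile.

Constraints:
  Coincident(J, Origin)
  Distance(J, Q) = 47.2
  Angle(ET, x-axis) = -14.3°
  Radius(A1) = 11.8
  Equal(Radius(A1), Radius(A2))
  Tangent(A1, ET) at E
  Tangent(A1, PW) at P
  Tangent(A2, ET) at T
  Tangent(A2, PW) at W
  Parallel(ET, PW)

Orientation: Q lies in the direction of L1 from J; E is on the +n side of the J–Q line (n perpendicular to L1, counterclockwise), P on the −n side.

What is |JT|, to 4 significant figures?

48.65

Tangency of A1 to both parallel lines with radius 11.8 puts E and P at J ± 11.8·n: E = (2.915, 11.43), P = (-2.915, -11.43). Equal radii place T and W the same way about Q: T = Q + 11.8·n = (48.65, -0.2240), W = Q − 11.8·n = (42.82, -23.09). Then |JT| = |T − J| = 48.65.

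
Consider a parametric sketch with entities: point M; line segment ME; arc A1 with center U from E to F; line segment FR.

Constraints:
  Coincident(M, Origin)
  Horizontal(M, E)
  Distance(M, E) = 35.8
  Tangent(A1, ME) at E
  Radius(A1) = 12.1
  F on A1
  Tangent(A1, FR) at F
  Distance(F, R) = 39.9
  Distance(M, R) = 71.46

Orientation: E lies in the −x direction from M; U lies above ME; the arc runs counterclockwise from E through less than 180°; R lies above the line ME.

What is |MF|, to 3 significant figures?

32.4

Checks: |UE| = 12.10 ✓; |UF| = 12.10 ✓; ∠(UF, FR) = 90.00° ✓; |FR| = 39.90 ✓; |MR| = 71.46 ✓.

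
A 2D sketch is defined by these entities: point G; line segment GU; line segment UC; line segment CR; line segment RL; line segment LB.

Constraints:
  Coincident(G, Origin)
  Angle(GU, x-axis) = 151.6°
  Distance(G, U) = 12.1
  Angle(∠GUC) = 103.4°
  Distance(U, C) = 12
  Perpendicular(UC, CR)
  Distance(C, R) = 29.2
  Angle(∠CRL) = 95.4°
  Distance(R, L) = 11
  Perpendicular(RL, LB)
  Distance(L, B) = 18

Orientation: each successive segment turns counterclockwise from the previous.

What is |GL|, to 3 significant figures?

18.9

G is at the origin; GU runs at 151.6° with length 12.1, so U = (-10.6, 5.76). ∠GUC = 103.4° gives UC at -132° from the x-axis; with |UC| = 12.0, C = (-18.6, -3.19). The perpendicularity gives CR at right angles to UC, so CR runs at -41.8°; with |CR| = 29.2, R = (3.13, -22.7). ∠CRL = 95.4° gives RL at 42.8° from the x-axis; with |RL| = 11.0, L = (11.2, -15.2). Then |GL| = |L − G| = 18.9.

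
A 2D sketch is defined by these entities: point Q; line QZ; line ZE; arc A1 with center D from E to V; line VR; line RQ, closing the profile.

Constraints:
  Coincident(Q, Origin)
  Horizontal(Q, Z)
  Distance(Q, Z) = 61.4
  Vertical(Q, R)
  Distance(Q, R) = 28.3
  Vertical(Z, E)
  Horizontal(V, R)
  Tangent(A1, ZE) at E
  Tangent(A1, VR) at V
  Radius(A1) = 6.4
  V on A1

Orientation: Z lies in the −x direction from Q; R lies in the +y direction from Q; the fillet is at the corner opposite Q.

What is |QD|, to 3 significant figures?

59.2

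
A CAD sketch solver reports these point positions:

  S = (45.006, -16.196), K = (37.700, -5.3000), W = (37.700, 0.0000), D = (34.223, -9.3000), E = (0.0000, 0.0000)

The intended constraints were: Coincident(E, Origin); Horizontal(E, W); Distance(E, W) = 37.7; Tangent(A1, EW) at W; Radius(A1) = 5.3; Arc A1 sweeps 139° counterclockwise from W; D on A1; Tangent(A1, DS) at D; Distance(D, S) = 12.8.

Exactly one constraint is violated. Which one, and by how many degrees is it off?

Tangent(A1, DS) at D — off by 8.40°.

E = (0.00, 0.00) ✓; E.y = 0.00, W.y = 0.00 ✓; |EW| = 37.70 ✓; ∠(KW, WE) = 90.00° ✓; |KW| = 5.300 ✓; bearing(K→D) − bearing(K→W) = 139.0° ✓; |KD| = 5.300 ✓; ∠(KD, DS) = 81.60° ✗; |DS| = 12.80 ✓.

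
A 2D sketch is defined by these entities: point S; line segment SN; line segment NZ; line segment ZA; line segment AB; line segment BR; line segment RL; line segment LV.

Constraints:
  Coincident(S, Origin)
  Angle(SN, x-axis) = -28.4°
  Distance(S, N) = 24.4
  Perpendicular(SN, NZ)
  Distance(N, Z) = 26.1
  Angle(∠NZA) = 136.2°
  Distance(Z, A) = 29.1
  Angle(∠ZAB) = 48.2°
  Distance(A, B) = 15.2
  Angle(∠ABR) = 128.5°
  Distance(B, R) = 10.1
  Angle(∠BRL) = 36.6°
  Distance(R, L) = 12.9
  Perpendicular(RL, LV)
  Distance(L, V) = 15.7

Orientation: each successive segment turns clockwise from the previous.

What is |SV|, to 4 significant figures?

35.65

S is at the origin; SN runs at -28.4° with length 24.4, so N = (21.46, -11.61). The perpendicularity gives NZ at right angles to SN, so NZ runs at -118.4°; with |NZ| = 26.1, Z = (9.050, -34.56). ∠NZA = 136.2° gives ZA at -162.2° from the x-axis; with |ZA| = 29.1, A = (-18.66, -43.46). ∠ZAB = 48.2° gives AB at 66.00° from the x-axis; with |AB| = 15.2, B = (-12.47, -29.57). ∠ABR = 128.5° gives BR at 14.50° from the x-axis; with |BR| = 10.1, R = (-2.697, -27.05). ∠BRL = 36.6° gives RL at -128.9° from the x-axis; with |RL| = 12.9, L = (-10.80, -37.08). The perpendicularity gives LV at right angles to RL, so LV runs at 141.1°; with |LV| = 15.7, V = (-23.02, -27.23). Then |SV| = |V − S| = 35.65.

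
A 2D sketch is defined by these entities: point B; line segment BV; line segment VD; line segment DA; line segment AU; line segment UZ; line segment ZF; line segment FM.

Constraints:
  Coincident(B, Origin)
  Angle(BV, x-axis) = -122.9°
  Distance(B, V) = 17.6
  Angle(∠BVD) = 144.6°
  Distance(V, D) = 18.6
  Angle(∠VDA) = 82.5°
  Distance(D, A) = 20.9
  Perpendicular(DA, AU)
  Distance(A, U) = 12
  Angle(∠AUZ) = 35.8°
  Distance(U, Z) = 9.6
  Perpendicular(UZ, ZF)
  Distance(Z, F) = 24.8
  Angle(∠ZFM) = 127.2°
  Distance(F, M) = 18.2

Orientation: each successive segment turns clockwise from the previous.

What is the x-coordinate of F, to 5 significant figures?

-45.504

∠AUZ = 35.8° gives UZ at -130.00° from the x-axis; with |UZ| = 9.6, Z = (-26.506, -5.8035). The perpendicularity gives ZF at right angles to UZ, so ZF runs at 140.00°; with |ZF| = 24.8, F = (-45.504, 10.138). So F.x = -45.504.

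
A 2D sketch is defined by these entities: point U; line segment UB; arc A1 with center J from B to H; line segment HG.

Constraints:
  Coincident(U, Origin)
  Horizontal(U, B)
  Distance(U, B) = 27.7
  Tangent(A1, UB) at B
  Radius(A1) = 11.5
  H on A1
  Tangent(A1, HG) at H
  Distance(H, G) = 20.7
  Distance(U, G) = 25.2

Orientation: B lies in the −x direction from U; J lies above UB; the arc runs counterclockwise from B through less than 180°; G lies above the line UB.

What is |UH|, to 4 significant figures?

18.61

Checks: U.y = 0.00, B.y = 0.00 ✓; |JH| = 11.50 ✓; ∠(JH, HG) = 90.00° ✓; |HG| = 20.70 ✓; |UG| = 25.20 ✓.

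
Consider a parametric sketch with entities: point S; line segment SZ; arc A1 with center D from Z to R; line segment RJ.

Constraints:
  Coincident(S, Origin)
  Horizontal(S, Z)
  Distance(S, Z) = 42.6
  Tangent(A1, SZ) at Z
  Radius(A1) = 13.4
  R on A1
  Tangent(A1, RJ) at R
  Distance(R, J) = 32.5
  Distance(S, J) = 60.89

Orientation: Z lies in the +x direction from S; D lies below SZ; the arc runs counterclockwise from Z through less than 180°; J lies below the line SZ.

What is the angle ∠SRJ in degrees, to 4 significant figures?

133.0°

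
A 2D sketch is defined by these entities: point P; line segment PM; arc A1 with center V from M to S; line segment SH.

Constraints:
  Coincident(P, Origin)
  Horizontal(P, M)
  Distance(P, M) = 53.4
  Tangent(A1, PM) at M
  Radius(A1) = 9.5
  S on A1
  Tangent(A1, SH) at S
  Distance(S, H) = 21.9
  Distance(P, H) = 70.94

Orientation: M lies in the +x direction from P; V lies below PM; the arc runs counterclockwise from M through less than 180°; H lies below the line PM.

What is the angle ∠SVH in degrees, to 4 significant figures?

66.55°

P is at the origin; P and M share the same y with |PM| = 53.4 and M on the +x side, so M = (53.40, 0.000). The tangent condition forces VM to be normal to PM, so V = M + (0, -9.5) = (53.40, -9.500). Since VS ⟂ SH (tangency), |VH| = √(9.5² + 21.9²) = 23.87 regardless of where S sits on A1. So H lies on both circle(P, 70.94) and circle(V, 23.87); the below-PM intersection is H = (63.82, -30.98). S is the foot of the tangent from H: S = (47.21, -16.71).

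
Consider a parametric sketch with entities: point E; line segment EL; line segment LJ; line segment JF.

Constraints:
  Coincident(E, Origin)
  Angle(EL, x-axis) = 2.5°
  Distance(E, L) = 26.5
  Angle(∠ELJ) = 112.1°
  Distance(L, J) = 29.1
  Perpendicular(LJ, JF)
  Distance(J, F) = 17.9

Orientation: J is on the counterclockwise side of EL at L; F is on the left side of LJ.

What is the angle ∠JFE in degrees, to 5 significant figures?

99.664°

∠ELJ = 112.1°, so LJ runs at 2.5° + (180° − 112.1°) = 70.400° from the x-axis; with |LJ| = 29.1, J = L + 29.1·(cos 70.400°, sin 70.400°) = (36.236, 28.570). LJ is perpendicular to JF; with |JF| = 17.9 on the left of LJ, F = J + 17.9·(-0.94206, 0.33545) = (19.374, 34.574). Then cos ∠JFE = FJ·FE / (|FJ||FE|), giving 99.664°.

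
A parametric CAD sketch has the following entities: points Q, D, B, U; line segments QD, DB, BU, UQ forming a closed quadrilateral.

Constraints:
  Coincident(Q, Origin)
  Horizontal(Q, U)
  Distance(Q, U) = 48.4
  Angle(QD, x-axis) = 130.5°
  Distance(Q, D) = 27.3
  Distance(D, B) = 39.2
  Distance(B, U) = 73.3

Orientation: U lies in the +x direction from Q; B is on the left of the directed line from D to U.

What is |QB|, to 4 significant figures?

55.47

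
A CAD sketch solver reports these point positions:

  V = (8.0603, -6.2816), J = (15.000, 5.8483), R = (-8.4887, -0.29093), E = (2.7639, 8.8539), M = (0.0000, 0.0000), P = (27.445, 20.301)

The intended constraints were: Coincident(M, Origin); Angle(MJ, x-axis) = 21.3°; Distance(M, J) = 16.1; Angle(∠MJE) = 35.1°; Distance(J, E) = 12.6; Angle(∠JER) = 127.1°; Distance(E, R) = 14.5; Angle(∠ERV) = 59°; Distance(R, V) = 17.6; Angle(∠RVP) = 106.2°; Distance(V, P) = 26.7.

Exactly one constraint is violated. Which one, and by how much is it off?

Distance(V, P) = 26.7 — off by 6.20.

M = (0.00, 0.00) ✓; MJ at 21.30° ✓; |MJ| = 16.10 ✓; ∠MJE = 35.10° ✓; |JE| = 12.60 ✓; ∠JER = 127.1° ✓; |ER| = 14.50 ✓; ∠ERV = 59.00° ✓; |RV| = 17.60 ✓; ∠RVP = 106.2° ✓; |VP| = 32.90 ✗.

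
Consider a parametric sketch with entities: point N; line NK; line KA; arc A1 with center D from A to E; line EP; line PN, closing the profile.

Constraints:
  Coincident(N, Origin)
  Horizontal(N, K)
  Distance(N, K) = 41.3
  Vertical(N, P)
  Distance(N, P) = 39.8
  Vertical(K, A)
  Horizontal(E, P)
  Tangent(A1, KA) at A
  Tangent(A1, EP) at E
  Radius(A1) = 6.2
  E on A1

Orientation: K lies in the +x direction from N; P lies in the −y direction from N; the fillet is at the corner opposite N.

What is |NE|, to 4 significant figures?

53.07

N is at the origin; NK is horizontal with |NK| = 41.3 and K on the +x side, so K = (41.30, 0.000). N and P share the same x with |NP| = 39.8 and P on the −y side, so P = (0.000, -39.80). The virtual corner opposite N is at (41.30, -39.80). The tangent condition forces DA to be normal to KA and since A1 is tangent to EP there, DE ⟂ EP, with radius 6.2, so the center D sits 6.2 in from both sides at D = (35.10, -33.60). That places the tangent points at A = (41.30, -33.60) on KA and E = (35.10, -39.80) on EP. Then |NE| = |E − N| = 53.07.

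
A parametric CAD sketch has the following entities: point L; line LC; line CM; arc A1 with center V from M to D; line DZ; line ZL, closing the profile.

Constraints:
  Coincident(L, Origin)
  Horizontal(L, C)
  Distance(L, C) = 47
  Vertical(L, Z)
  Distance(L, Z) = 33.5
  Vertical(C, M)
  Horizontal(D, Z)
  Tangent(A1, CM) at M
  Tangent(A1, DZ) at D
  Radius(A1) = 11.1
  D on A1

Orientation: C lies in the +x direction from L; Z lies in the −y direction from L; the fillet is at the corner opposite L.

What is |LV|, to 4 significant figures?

42.32

LZ is vertical with |LZ| = 33.5 and Z on the −y side, so Z = (0.000, -33.50). The virtual corner opposite L is at (47.00, -33.50). Tangency of A1 to CM means the radius VM is perpendicular to CM and the tangent condition forces VD to be normal to DZ, with radius 11.1, so the center V sits 11.1 in from both sides at V = (35.90, -22.40). Then |LV| = |V − L| = 42.32.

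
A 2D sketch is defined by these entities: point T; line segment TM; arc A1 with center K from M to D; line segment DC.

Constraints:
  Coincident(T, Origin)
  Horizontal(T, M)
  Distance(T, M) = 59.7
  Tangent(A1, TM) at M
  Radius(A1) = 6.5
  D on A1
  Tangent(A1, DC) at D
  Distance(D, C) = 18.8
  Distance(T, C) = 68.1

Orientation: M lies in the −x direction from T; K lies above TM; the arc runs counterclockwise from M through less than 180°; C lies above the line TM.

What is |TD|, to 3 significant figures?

54.8

Checks: T = (0.00, 0.00) ✓; |TM| = 59.70 ✓; |KD| = 6.500 ✓; ∠(KD, DC) = 90.00° ✓; |DC| = 18.80 ✓; |TC| = 68.10 ✓.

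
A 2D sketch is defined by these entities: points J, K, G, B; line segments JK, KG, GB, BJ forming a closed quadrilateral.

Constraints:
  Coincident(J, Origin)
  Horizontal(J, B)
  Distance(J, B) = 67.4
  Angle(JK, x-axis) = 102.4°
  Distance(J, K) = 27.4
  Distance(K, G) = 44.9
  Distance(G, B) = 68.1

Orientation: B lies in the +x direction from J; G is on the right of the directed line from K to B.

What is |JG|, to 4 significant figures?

17.58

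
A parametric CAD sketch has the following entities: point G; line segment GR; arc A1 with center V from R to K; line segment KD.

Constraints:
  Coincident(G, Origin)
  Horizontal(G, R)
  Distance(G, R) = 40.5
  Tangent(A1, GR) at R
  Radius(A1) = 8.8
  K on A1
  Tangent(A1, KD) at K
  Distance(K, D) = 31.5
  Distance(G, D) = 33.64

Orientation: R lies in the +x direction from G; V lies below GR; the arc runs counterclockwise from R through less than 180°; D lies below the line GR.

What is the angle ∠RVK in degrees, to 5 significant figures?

55.706°

G is at the origin; GR is horizontal with |GR| = 40.5 and R on the +x side, so R = (40.500, 0.0000). Tangency of A1 to GR means the radius VR is perpendicular to GR, so V = R + (0, -8.8) = (40.500, -8.8000). Since VK ⟂ KD (tangency), |VD| = √(8.8² + 31.5²) = 32.706 regardless of where K sits on A1. So D lies on both circle(G, 33.64) and circle(V, 32.706); the below-GR intersection is D = (15.482, -29.866). K is the foot of the tangent from D: K = (33.230, -3.8418).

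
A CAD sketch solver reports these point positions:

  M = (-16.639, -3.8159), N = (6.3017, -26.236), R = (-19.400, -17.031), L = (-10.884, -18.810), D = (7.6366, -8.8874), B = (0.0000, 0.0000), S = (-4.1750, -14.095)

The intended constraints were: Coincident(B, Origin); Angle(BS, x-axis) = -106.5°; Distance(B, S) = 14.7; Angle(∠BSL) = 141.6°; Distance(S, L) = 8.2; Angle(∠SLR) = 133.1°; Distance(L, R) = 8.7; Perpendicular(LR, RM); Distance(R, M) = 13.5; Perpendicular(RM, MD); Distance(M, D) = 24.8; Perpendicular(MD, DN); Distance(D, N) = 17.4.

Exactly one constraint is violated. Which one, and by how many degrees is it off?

Perpendicular(MD, DN) — off by 7.40°.

B = (0.00, 0.00) ✓; BS at -106.5° ✓; |BS| = 14.70 ✓; ∠BSL = 141.6° ✓; |SL| = 8.200 ✓; ∠SLR = 133.1° ✓; |LR| = 8.700 ✓; ∠(LR, RM) = 90.00° ✓; |RM| = 13.50 ✓; ∠(RM, MD) = 90.00° ✓; |MD| = 24.80 ✓; ∠(MD, DN) = 82.60° ✗; |DN| = 17.40 ✓.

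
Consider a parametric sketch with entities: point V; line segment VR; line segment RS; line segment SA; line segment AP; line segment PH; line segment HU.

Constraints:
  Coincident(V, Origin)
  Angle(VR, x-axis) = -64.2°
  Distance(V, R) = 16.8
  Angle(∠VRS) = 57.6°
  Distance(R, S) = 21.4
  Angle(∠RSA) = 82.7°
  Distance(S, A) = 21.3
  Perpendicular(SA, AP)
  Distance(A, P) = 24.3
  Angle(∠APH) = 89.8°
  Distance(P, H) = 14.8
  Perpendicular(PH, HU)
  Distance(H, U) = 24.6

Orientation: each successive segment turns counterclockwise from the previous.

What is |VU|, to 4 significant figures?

14.13

V is at the origin; VR runs at -64.2° with length 16.8, so R = (7.312, -15.13). ∠VRS = 57.6° gives RS at 58.20° from the x-axis; with |RS| = 21.4, S = (18.59, 3.062). ∠RSA = 82.7° gives SA at 155.5° from the x-axis; with |SA| = 21.3, A = (-0.7934, 11.90). The perpendicularity gives AP at right angles to SA, so AP runs at -114.5°; with |AP| = 24.3, P = (-10.87, -10.22). ∠APH = 89.8° gives PH at -24.30° from the x-axis; with |PH| = 14.8, H = (2.618, -16.31). PH is perpendicular to HU, so HU runs at 65.70°; with |HU| = 24.6, U = (12.74, 6.113). Then |VU| = |U − V| = 14.13.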